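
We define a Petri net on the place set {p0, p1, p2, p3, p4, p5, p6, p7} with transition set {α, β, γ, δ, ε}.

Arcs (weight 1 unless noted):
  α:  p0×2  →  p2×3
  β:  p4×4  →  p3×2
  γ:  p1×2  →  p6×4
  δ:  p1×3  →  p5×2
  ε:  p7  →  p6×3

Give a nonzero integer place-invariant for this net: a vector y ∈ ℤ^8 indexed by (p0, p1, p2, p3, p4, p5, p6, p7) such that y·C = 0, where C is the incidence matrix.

y = (p0:3, p1:0, p2:2, p3:0, p4:0, p5:0, p6:0, p7:0)

Incidence matrix C (rows=places, cols=transitions):
        α    β    γ    δ    ε
   p0  -2    0    0    0    0
   p1   0    0   -2   -3    0
   p2   3    0    0    0    0
   p3   0    2    0    0    0
   p4   0   -4    0    0    0
   p5   0    0    0    2    0
   p6   0    0    4    0    3
   p7   0    0    0    0   -1

Candidate y = [3, 0, 2, 0, 0, 0, 0, 0]; check y·C column-wise:
  col α: 3·-2 + 2·3 = 0
  col β: 3·0 + 2·0 + 0·2 + 0·-4 = 0
  col γ: 3·0 + 0·-2 + 2·0 + 0·4 = 0
  col δ: 3·0 + 0·-3 + 2·0 + 0·2 = 0
  col ε: 3·0 + 2·0 + 0·3 + 0·-1 = 0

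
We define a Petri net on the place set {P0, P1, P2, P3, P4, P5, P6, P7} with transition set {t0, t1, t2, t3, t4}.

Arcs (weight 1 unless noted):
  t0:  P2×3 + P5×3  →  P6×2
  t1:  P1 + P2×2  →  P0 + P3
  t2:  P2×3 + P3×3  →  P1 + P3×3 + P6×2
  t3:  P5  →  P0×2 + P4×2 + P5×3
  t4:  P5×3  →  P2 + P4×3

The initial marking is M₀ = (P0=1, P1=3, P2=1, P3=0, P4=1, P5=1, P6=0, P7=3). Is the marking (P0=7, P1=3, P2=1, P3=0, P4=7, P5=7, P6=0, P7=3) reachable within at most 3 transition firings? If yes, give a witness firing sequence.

YES — reachable via ⟨t3, t3, t3⟩ (3 firings)

step 1: fire t3:  (P0=1, P1=3, P2=1, P3=0, P4=1, P5=1, P6=0, P7=3) → (P0=3, P1=3, P2=1, P3=0, P4=3, P5=3, P6=0, P7=3)
step 2: fire t3:  (P0=3, P1=3, P2=1, P3=0, P4=3, P5=3, P6=0, P7=3) → (P0=5, P1=3, P2=1, P3=0, P4=5, P5=5, P6=0, P7=3)
step 3: fire t3:  (P0=5, P1=3, P2=1, P3=0, P4=5, P5=5, P6=0, P7=3) → (P0=7, P1=3, P2=1, P3=0, P4=7, P5=7, P6=0, P7=3)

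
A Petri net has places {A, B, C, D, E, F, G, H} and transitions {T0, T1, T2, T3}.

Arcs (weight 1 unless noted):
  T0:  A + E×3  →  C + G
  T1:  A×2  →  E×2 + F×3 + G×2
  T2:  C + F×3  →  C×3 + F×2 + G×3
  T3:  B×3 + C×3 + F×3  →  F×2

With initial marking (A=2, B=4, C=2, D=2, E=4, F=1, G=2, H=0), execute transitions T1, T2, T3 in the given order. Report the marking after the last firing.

(A=0, B=1, C=1, D=2, E=6, F=2, G=7, H=0)

step 1: fire T1:  (A=2, B=4, C=2, D=2, E=4, F=1, G=2, H=0) → (A=0, B=4, C=2, D=2, E=6, F=4, G=4, H=0)
step 2: fire T2:  (A=0, B=4, C=2, D=2, E=6, F=4, G=4, H=0) → (A=0, B=4, C=4, D=2, E=6, F=3, G=7, H=0)
step 3: fire T3:  (A=0, B=4, C=4, D=2, E=6, F=3, G=7, H=0) → (A=0, B=1, C=1, D=2, E=6, F=2, G=7, H=0)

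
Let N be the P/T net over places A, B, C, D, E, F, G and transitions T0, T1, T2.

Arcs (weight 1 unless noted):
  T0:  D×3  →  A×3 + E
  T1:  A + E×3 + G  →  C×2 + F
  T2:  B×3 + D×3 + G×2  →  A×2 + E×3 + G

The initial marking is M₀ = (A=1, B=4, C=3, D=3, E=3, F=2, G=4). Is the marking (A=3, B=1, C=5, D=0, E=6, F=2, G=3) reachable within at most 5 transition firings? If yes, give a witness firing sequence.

NO — not reachable within 5 firings

depth 0: 1 marking
depth 1: 4 markings reached so far
depth 2: 6 markings reached so far
depth 3: 7 markings reached so far
depth 4: 7 markings reached so far
(frontier empty at depth 4; search complete)
target is not among the 7 markings reachable within 5 steps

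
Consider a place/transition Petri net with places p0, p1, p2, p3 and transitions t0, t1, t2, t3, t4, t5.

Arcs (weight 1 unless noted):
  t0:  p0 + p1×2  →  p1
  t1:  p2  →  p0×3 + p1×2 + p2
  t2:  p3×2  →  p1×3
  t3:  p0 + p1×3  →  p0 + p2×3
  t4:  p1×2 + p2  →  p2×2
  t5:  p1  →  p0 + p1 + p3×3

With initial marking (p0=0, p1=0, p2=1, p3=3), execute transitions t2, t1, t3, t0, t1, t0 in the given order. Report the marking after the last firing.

(p0=4, p1=2, p2=4, p3=1)

step 1: fire t2:  (p0=0, p1=0, p2=1, p3=3) → (p0=0, p1=3, p2=1, p3=1)
step 2: fire t1:  (p0=0, p1=3, p2=1, p3=1) → (p0=3, p1=5, p2=1, p3=1)
step 3: fire t3:  (p0=3, p1=5, p2=1, p3=1) → (p0=3, p1=2, p2=4, p3=1)
step 4: fire t0:  (p0=3, p1=2, p2=4, p3=1) → (p0=2, p1=1, p2=4, p3=1)
step 5: fire t1:  (p0=2, p1=1, p2=4, p3=1) → (p0=5, p1=3, p2=4, p3=1)
step 6: fire t0:  (p0=5, p1=3, p2=4, p3=1) → (p0=4, p1=2, p2=4, p3=1)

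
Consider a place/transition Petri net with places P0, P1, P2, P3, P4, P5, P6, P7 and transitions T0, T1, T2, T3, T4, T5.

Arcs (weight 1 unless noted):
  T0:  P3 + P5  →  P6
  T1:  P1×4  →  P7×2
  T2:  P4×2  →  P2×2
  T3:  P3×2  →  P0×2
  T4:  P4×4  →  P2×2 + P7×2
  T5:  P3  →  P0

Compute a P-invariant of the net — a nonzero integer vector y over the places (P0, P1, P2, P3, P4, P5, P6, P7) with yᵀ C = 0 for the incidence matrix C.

Incidence matrix C (rows=places, cols=transitions):
       T0   T1   T2   T3   T4   T5
   P0   0    0    0    2    0    1
   P1   0   -4    0    0    0    0
   P2   0    0    2    0    2    0
   P3  -1    0    0   -2    0   -1
   P4   0    0   -2    0   -4    0
   P5  -1    0    0    0    0    0
   P6   1    0    0    0    0    0
   P7   0    2    0    0    2    0

Candidate y = [1, 0, 0, 1, 0, -1, 0, 0]; check y·C column-wise:
  col T0: 1·0 + 1·-1 + -1·-1 + 0·1 = 0
  col T1: 1·0 + 0·-4 + 1·0 + -1·0 + 0·2 = 0
  col T2: 1·0 + 0·2 + 1·0 + 0·-2 + -1·0 = 0
  col T3: 1·2 + 1·-2 + -1·0 = 0
  col T4: 1·0 + 0·2 + 1·0 + 0·-4 + -1·0 + 0·2 = 0
  col T5: 1·1 + 1·-1 + -1·0 = 0

y = (P0:1, P1:0, P2:0, P3:1, P4:0, P5:-1, P6:0, P7:0)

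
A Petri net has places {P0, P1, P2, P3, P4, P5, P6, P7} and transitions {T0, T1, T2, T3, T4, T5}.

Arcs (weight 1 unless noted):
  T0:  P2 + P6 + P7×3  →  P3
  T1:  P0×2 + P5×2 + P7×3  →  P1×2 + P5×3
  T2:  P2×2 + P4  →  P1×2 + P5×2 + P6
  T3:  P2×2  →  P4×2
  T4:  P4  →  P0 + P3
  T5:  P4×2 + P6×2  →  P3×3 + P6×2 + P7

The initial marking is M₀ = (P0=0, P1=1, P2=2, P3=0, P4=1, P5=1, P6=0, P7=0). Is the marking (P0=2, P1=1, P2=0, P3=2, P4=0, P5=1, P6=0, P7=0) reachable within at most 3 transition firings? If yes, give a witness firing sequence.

NO — not reachable within 3 firings

depth 0: 1 marking
depth 1: 4 markings reached so far
depth 2: 5 markings reached so far
depth 3: 6 markings reached so far
target is not among the 6 markings reachable within 3 steps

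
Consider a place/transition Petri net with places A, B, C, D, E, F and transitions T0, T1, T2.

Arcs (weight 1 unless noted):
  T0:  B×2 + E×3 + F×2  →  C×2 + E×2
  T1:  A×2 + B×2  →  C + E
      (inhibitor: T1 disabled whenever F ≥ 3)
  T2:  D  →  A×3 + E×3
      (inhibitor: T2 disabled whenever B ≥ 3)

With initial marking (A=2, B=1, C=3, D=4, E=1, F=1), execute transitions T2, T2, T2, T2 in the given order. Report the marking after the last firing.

(A=14, B=1, C=3, D=0, E=13, F=1)

step 1: fire T2:  (A=2, B=1, C=3, D=4, E=1, F=1) → (A=5, B=1, C=3, D=3, E=4, F=1)
step 2: fire T2:  (A=5, B=1, C=3, D=3, E=4, F=1) → (A=8, B=1, C=3, D=2, E=7, F=1)
step 3: fire T2:  (A=8, B=1, C=3, D=2, E=7, F=1) → (A=11, B=1, C=3, D=1, E=10, F=1)
step 4: fire T2:  (A=11, B=1, C=3, D=1, E=10, F=1) → (A=14, B=1, C=3, D=0, E=13, F=1)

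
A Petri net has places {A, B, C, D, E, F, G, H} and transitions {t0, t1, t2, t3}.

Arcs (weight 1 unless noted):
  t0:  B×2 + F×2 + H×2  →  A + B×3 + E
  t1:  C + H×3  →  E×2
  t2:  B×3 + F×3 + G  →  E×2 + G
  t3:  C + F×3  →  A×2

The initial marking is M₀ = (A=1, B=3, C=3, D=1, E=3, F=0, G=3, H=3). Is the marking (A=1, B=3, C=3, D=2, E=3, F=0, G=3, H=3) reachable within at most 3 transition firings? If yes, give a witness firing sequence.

NO — not reachable within 3 firings

depth 0: 1 marking
depth 1: 2 markings reached so far
depth 2: 2 markings reached so far
(frontier empty at depth 2; search complete)
target is not among the 2 markings reachable within 3 steps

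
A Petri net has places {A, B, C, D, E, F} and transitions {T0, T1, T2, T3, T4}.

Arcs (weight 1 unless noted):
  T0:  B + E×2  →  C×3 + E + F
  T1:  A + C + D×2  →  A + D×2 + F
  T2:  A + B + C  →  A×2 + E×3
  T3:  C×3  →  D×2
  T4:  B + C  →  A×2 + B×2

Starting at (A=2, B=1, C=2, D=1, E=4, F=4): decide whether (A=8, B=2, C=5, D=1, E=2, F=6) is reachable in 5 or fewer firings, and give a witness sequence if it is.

step 1: fire T4:  (A=2, B=1, C=2, D=1, E=4, F=4) → (A=4, B=2, C=1, D=1, E=4, F=4)
step 2: fire T0:  (A=4, B=2, C=1, D=1, E=4, F=4) → (A=4, B=1, C=4, D=1, E=3, F=5)
step 3: fire T4:  (A=4, B=1, C=4, D=1, E=3, F=5) → (A=6, B=2, C=3, D=1, E=3, F=5)
step 4: fire T0:  (A=6, B=2, C=3, D=1, E=3, F=5) → (A=6, B=1, C=6, D=1, E=2, F=6)
step 5: fire T4:  (A=6, B=1, C=6, D=1, E=2, F=6) → (A=8, B=2, C=5, D=1, E=2, F=6)

YES — reachable via ⟨T4, T0, T4, T0, T4⟩ (5 firings)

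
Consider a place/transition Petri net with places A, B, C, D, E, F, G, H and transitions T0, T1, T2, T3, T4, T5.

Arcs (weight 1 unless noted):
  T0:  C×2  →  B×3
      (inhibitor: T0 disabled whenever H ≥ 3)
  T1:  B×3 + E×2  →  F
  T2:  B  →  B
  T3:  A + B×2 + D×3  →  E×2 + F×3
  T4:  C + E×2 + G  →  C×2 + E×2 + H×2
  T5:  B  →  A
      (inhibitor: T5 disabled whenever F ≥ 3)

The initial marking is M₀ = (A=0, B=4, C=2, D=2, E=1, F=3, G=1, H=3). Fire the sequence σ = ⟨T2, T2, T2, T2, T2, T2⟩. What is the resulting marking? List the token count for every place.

(A=0, B=4, C=2, D=2, E=1, F=3, G=1, H=3)

step 1: fire T2:  (A=0, B=4, C=2, D=2, E=1, F=3, G=1, H=3) → (A=0, B=4, C=2, D=2, E=1, F=3, G=1, H=3)
step 2: fire T2:  (A=0, B=4, C=2, D=2, E=1, F=3, G=1, H=3) → (A=0, B=4, C=2, D=2, E=1, F=3, G=1, H=3)
step 3: fire T2:  (A=0, B=4, C=2, D=2, E=1, F=3, G=1, H=3) → (A=0, B=4, C=2, D=2, E=1, F=3, G=1, H=3)
step 4: fire T2:  (A=0, B=4, C=2, D=2, E=1, F=3, G=1, H=3) → (A=0, B=4, C=2, D=2, E=1, F=3, G=1, H=3)
step 5: fire T2:  (A=0, B=4, C=2, D=2, E=1, F=3, G=1, H=3) → (A=0, B=4, C=2, D=2, E=1, F=3, G=1, H=3)
step 6: fire T2:  (A=0, B=4, C=2, D=2, E=1, F=3, G=1, H=3) → (A=0, B=4, C=2, D=2, E=1, F=3, G=1, H=3)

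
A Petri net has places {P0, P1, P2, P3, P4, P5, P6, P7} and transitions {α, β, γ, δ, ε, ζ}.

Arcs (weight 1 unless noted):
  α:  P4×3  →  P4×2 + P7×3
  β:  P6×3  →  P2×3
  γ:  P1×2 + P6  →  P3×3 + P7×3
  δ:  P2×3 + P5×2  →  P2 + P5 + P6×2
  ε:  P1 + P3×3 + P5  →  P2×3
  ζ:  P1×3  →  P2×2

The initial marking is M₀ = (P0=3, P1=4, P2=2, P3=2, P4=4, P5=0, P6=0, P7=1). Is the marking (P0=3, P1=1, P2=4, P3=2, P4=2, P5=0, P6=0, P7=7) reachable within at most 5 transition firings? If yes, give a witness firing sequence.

YES — reachable via ⟨α, α, ζ⟩ (3 firings)

step 1: fire α:  (P0=3, P1=4, P2=2, P3=2, P4=4, P5=0, P6=0, P7=1) → (P0=3, P1=4, P2=2, P3=2, P4=3, P5=0, P6=0, P7=4)
step 2: fire α:  (P0=3, P1=4, P2=2, P3=2, P4=3, P5=0, P6=0, P7=4) → (P0=3, P1=4, P2=2, P3=2, P4=2, P5=0, P6=0, P7=7)
step 3: fire ζ:  (P0=3, P1=4, P2=2, P3=2, P4=2, P5=0, P6=0, P7=7) → (P0=3, P1=1, P2=4, P3=2, P4=2, P5=0, P6=0, P7=7)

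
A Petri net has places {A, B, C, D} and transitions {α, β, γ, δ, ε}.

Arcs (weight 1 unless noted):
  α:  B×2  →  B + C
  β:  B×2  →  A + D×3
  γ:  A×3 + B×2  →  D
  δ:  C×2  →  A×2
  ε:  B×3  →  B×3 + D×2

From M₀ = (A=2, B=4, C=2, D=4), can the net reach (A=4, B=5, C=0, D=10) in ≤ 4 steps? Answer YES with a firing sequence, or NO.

NO — not reachable within 4 firings

depth 0: 1 marking
depth 1: 5 markings reached so far
depth 2: 16 markings reached so far
depth 3: 34 markings reached so far
depth 4: 56 markings reached so far
target is not among the 56 markings reachable within 4 steps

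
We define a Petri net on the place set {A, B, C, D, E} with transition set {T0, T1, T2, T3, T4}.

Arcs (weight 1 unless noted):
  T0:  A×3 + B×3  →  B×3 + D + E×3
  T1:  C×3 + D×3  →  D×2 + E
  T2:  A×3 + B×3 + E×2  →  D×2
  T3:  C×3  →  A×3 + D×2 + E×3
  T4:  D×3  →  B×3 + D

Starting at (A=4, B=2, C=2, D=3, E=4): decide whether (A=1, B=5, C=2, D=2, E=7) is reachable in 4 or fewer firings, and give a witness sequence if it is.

step 1: fire T4:  (A=4, B=2, C=2, D=3, E=4) → (A=4, B=5, C=2, D=1, E=4)
step 2: fire T0:  (A=4, B=5, C=2, D=1, E=4) → (A=1, B=5, C=2, D=2, E=7)

YES — reachable via ⟨T4, T0⟩ (2 firings)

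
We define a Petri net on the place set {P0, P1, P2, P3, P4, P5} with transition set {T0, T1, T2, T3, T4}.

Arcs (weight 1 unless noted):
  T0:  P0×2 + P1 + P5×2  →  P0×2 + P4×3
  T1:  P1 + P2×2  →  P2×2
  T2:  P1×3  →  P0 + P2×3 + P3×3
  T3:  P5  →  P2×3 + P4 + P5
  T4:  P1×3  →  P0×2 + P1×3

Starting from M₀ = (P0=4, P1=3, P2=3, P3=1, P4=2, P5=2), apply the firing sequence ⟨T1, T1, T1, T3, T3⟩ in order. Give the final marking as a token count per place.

step 1: fire T1:  (P0=4, P1=3, P2=3, P3=1, P4=2, P5=2) → (P0=4, P1=2, P2=3, P3=1, P4=2, P5=2)
step 2: fire T1:  (P0=4, P1=2, P2=3, P3=1, P4=2, P5=2) → (P0=4, P1=1, P2=3, P3=1, P4=2, P5=2)
step 3: fire T1:  (P0=4, P1=1, P2=3, P3=1, P4=2, P5=2) → (P0=4, P1=0, P2=3, P3=1, P4=2, P5=2)
step 4: fire T3:  (P0=4, P1=0, P2=3, P3=1, P4=2, P5=2) → (P0=4, P1=0, P2=6, P3=1, P4=3, P5=2)
step 5: fire T3:  (P0=4, P1=0, P2=6, P3=1, P4=3, P5=2) → (P0=4, P1=0, P2=9, P3=1, P4=4, P5=2)

(P0=4, P1=0, P2=9, P3=1, P4=4, P5=2)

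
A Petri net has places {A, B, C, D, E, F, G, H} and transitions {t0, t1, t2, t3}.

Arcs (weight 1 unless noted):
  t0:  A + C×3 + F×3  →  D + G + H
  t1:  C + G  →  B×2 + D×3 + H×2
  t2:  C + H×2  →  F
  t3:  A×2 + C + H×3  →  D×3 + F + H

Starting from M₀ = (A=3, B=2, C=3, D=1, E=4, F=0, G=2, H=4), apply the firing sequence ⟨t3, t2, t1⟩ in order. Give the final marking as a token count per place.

(A=1, B=4, C=0, D=7, E=4, F=2, G=1, H=2)

step 1: fire t3:  (A=3, B=2, C=3, D=1, E=4, F=0, G=2, H=4) → (A=1, B=2, C=2, D=4, E=4, F=1, G=2, H=2)
step 2: fire t2:  (A=1, B=2, C=2, D=4, E=4, F=1, G=2, H=2) → (A=1, B=2, C=1, D=4, E=4, F=2, G=2, H=0)
step 3: fire t1:  (A=1, B=2, C=1, D=4, E=4, F=2, G=2, H=0) → (A=1, B=4, C=0, D=7, E=4, F=2, G=1, H=2)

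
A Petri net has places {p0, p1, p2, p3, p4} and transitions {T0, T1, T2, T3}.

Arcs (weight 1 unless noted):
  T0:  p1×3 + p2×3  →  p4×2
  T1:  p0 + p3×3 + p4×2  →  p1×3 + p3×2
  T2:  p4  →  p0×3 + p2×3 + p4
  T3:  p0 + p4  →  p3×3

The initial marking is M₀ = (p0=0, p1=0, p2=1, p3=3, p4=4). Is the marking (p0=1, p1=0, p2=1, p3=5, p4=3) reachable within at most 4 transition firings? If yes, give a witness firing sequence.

step 1: fire T2:  (p0=0, p1=0, p2=1, p3=3, p4=4) → (p0=3, p1=0, p2=4, p3=3, p4=4)
step 2: fire T1:  (p0=3, p1=0, p2=4, p3=3, p4=4) → (p0=2, p1=3, p2=4, p3=2, p4=2)
step 3: fire T0:  (p0=2, p1=3, p2=4, p3=2, p4=2) → (p0=2, p1=0, p2=1, p3=2, p4=4)
step 4: fire T3:  (p0=2, p1=0, p2=1, p3=2, p4=4) → (p0=1, p1=0, p2=1, p3=5, p4=3)

YES — reachable via ⟨T2, T1, T0, T3⟩ (4 firings)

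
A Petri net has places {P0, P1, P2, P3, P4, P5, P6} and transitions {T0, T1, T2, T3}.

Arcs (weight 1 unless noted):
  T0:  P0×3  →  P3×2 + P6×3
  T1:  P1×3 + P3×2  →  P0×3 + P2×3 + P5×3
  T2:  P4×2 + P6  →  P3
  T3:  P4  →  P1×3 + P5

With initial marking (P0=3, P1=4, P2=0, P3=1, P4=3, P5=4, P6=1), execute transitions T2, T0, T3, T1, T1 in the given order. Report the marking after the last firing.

step 1: fire T2:  (P0=3, P1=4, P2=0, P3=1, P4=3, P5=4, P6=1) → (P0=3, P1=4, P2=0, P3=2, P4=1, P5=4, P6=0)
step 2: fire T0:  (P0=3, P1=4, P2=0, P3=2, P4=1, P5=4, P6=0) → (P0=0, P1=4, P2=0, P3=4, P4=1, P5=4, P6=3)
step 3: fire T3:  (P0=0, P1=4, P2=0, P3=4, P4=1, P5=4, P6=3) → (P0=0, P1=7, P2=0, P3=4, P4=0, P5=5, P6=3)
step 4: fire T1:  (P0=0, P1=7, P2=0, P3=4, P4=0, P5=5, P6=3) → (P0=3, P1=4, P2=3, P3=2, P4=0, P5=8, P6=3)
step 5: fire T1:  (P0=3, P1=4, P2=3, P3=2, P4=0, P5=8, P6=3) → (P0=6, P1=1, P2=6, P3=0, P4=0, P5=11, P6=3)

(P0=6, P1=1, P2=6, P3=0, P4=0, P5=11, P6=3)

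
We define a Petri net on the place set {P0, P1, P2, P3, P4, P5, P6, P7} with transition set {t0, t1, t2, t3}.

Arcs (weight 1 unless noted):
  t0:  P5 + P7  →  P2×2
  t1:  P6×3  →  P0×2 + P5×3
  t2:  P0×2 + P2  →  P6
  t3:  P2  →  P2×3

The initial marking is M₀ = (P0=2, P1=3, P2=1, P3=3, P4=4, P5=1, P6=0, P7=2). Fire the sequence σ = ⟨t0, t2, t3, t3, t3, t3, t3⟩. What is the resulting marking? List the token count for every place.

step 1: fire t0:  (P0=2, P1=3, P2=1, P3=3, P4=4, P5=1, P6=0, P7=2) → (P0=2, P1=3, P2=3, P3=3, P4=4, P5=0, P6=0, P7=1)
step 2: fire t2:  (P0=2, P1=3, P2=3, P3=3, P4=4, P5=0, P6=0, P7=1) → (P0=0, P1=3, P2=2, P3=3, P4=4, P5=0, P6=1, P7=1)
step 3: fire t3:  (P0=0, P1=3, P2=2, P3=3, P4=4, P5=0, P6=1, P7=1) → (P0=0, P1=3, P2=4, P3=3, P4=4, P5=0, P6=1, P7=1)
step 4: fire t3:  (P0=0, P1=3, P2=4, P3=3, P4=4, P5=0, P6=1, P7=1) → (P0=0, P1=3, P2=6, P3=3, P4=4, P5=0, P6=1, P7=1)
step 5: fire t3:  (P0=0, P1=3, P2=6, P3=3, P4=4, P5=0, P6=1, P7=1) → (P0=0, P1=3, P2=8, P3=3, P4=4, P5=0, P6=1, P7=1)
step 6: fire t3:  (P0=0, P1=3, P2=8, P3=3, P4=4, P5=0, P6=1, P7=1) → (P0=0, P1=3, P2=10, P3=3, P4=4, P5=0, P6=1, P7=1)
step 7: fire t3:  (P0=0, P1=3, P2=10, P3=3, P4=4, P5=0, P6=1, P7=1) → (P0=0, P1=3, P2=12, P3=3, P4=4, P5=0, P6=1, P7=1)

(P0=0, P1=3, P2=12, P3=3, P4=4, P5=0, P6=1, P7=1)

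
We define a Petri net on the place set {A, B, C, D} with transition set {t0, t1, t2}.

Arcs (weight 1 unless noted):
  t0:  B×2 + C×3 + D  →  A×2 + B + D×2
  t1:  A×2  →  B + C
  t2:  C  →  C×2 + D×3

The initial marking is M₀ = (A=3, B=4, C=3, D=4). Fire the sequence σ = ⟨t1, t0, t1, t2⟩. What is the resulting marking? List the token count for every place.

step 1: fire t1:  (A=3, B=4, C=3, D=4) → (A=1, B=5, C=4, D=4)
step 2: fire t0:  (A=1, B=5, C=4, D=4) → (A=3, B=4, C=1, D=5)
step 3: fire t1:  (A=3, B=4, C=1, D=5) → (A=1, B=5, C=2, D=5)
step 4: fire t2:  (A=1, B=5, C=2, D=5) → (A=1, B=5, C=3, D=8)

(A=1, B=5, C=3, D=8)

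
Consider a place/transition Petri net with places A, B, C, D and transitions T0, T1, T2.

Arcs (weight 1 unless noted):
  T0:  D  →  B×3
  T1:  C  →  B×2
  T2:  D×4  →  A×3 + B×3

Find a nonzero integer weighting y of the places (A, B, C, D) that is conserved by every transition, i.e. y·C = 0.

Incidence matrix C (rows=places, cols=transitions):
       T0   T1   T2
    A   0    0    3
    B   3    2    3
    C   0   -1    0
    D  -1    0   -4

Candidate y = [3, 1, 2, 3]; check y·C column-wise:
  col T0: 3·0 + 1·3 + 2·0 + 3·-1 = 0
  col T1: 3·0 + 1·2 + 2·-1 + 3·0 = 0
  col T2: 3·3 + 1·3 + 2·0 + 3·-4 = 0

y = (A:3, B:1, C:2, D:3)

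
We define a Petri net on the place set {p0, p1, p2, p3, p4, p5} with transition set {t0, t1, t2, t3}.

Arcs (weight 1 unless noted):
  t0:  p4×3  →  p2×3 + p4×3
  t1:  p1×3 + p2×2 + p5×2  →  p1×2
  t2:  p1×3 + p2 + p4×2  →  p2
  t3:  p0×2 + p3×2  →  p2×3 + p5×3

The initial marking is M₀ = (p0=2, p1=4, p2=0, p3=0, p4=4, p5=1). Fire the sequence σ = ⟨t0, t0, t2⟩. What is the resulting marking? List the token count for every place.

step 1: fire t0:  (p0=2, p1=4, p2=0, p3=0, p4=4, p5=1) → (p0=2, p1=4, p2=3, p3=0, p4=4, p5=1)
step 2: fire t0:  (p0=2, p1=4, p2=3, p3=0, p4=4, p5=1) → (p0=2, p1=4, p2=6, p3=0, p4=4, p5=1)
step 3: fire t2:  (p0=2, p1=4, p2=6, p3=0, p4=4, p5=1) → (p0=2, p1=1, p2=6, p3=0, p4=2, p5=1)

(p0=2, p1=1, p2=6, p3=0, p4=2, p5=1)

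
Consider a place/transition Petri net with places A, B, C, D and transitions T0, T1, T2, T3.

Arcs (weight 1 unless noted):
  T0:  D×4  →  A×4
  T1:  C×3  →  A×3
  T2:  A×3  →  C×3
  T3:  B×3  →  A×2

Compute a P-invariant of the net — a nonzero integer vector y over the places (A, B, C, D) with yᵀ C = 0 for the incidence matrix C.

Incidence matrix C (rows=places, cols=transitions):
       T0   T1   T2   T3
    A   4    3   -3    2
    B   0    0    0   -3
    C   0   -3    3    0
    D  -4    0    0    0

Candidate y = [3, 2, 3, 3]; check y·C column-wise:
  col T0: 3·4 + 2·0 + 3·0 + 3·-4 = 0
  col T1: 3·3 + 2·0 + 3·-3 + 3·0 = 0
  col T2: 3·-3 + 2·0 + 3·3 + 3·0 = 0
  col T3: 3·2 + 2·-3 + 3·0 + 3·0 = 0

y = (A:3, B:2, C:3, D:3)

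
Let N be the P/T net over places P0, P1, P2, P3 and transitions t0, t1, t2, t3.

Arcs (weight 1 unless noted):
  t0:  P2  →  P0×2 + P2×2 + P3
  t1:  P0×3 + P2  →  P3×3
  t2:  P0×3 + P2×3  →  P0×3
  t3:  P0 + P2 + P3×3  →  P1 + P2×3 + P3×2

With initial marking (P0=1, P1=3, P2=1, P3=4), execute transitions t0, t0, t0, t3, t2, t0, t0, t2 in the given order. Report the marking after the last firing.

step 1: fire t0:  (P0=1, P1=3, P2=1, P3=4) → (P0=3, P1=3, P2=2, P3=5)
step 2: fire t0:  (P0=3, P1=3, P2=2, P3=5) → (P0=5, P1=3, P2=3, P3=6)
step 3: fire t0:  (P0=5, P1=3, P2=3, P3=6) → (P0=7, P1=3, P2=4, P3=7)
step 4: fire t3:  (P0=7, P1=3, P2=4, P3=7) → (P0=6, P1=4, P2=6, P3=6)
step 5: fire t2:  (P0=6, P1=4, P2=6, P3=6) → (P0=6, P1=4, P2=3, P3=6)
step 6: fire t0:  (P0=6, P1=4, P2=3, P3=6) → (P0=8, P1=4, P2=4, P3=7)
step 7: fire t0:  (P0=8, P1=4, P2=4, P3=7) → (P0=10, P1=4, P2=5, P3=8)
step 8: fire t2:  (P0=10, P1=4, P2=5, P3=8) → (P0=10, P1=4, P2=2, P3=8)

(P0=10, P1=4, P2=2, P3=8)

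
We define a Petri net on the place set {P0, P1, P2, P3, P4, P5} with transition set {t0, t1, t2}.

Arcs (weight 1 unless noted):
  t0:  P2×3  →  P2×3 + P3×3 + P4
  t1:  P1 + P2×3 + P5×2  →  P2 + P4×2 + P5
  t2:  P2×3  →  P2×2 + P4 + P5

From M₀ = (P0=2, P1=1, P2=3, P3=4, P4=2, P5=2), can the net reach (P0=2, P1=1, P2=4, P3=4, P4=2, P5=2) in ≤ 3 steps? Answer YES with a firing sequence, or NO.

depth 0: 1 marking
depth 1: 4 markings reached so far
depth 2: 7 markings reached so far
depth 3: 10 markings reached so far
target is not among the 10 markings reachable within 3 steps

NO — not reachable within 3 firings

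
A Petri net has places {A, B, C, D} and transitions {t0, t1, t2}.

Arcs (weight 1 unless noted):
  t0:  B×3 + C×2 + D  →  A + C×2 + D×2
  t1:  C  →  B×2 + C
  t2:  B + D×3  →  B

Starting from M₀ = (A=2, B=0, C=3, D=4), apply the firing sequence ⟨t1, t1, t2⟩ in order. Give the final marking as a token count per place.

step 1: fire t1:  (A=2, B=0, C=3, D=4) → (A=2, B=2, C=3, D=4)
step 2: fire t1:  (A=2, B=2, C=3, D=4) → (A=2, B=4, C=3, D=4)
step 3: fire t2:  (A=2, B=4, C=3, D=4) → (A=2, B=4, C=3, D=1)

(A=2, B=4, C=3, D=1)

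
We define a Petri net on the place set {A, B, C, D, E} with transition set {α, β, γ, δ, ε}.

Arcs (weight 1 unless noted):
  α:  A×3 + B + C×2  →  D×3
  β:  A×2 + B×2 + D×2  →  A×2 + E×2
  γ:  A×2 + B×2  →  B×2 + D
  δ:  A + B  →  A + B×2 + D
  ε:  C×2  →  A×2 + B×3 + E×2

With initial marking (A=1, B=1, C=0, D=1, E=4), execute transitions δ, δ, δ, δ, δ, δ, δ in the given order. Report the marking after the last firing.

step 1: fire δ:  (A=1, B=1, C=0, D=1, E=4) → (A=1, B=2, C=0, D=2, E=4)
step 2: fire δ:  (A=1, B=2, C=0, D=2, E=4) → (A=1, B=3, C=0, D=3, E=4)
step 3: fire δ:  (A=1, B=3, C=0, D=3, E=4) → (A=1, B=4, C=0, D=4, E=4)
step 4: fire δ:  (A=1, B=4, C=0, D=4, E=4) → (A=1, B=5, C=0, D=5, E=4)
step 5: fire δ:  (A=1, B=5, C=0, D=5, E=4) → (A=1, B=6, C=0, D=6, E=4)
step 6: fire δ:  (A=1, B=6, C=0, D=6, E=4) → (A=1, B=7, C=0, D=7, E=4)
step 7: fire δ:  (A=1, B=7, C=0, D=7, E=4) → (A=1, B=8, C=0, D=8, E=4)

(A=1, B=8, C=0, D=8, E=4)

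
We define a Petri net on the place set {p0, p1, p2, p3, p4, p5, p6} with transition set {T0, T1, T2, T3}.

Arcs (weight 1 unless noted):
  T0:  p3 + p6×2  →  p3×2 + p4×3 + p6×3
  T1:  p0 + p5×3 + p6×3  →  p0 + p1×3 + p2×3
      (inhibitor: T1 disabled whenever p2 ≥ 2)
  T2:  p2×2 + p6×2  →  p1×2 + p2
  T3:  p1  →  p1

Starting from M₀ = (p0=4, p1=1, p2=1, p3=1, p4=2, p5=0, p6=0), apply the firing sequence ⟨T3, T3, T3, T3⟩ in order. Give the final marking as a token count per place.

step 1: fire T3:  (p0=4, p1=1, p2=1, p3=1, p4=2, p5=0, p6=0) → (p0=4, p1=1, p2=1, p3=1, p4=2, p5=0, p6=0)
step 2: fire T3:  (p0=4, p1=1, p2=1, p3=1, p4=2, p5=0, p6=0) → (p0=4, p1=1, p2=1, p3=1, p4=2, p5=0, p6=0)
step 3: fire T3:  (p0=4, p1=1, p2=1, p3=1, p4=2, p5=0, p6=0) → (p0=4, p1=1, p2=1, p3=1, p4=2, p5=0, p6=0)
step 4: fire T3:  (p0=4, p1=1, p2=1, p3=1, p4=2, p5=0, p6=0) → (p0=4, p1=1, p2=1, p3=1, p4=2, p5=0, p6=0)

(p0=4, p1=1, p2=1, p3=1, p4=2, p5=0, p6=0)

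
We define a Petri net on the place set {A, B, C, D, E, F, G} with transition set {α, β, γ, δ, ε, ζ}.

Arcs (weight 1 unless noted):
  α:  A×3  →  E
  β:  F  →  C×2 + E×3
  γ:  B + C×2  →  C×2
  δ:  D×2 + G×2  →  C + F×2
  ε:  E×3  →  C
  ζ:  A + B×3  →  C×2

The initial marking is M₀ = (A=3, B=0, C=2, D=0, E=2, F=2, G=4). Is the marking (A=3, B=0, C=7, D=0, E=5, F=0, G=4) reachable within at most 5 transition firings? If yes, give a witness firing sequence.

step 1: fire β:  (A=3, B=0, C=2, D=0, E=2, F=2, G=4) → (A=3, B=0, C=4, D=0, E=5, F=1, G=4)
step 2: fire β:  (A=3, B=0, C=4, D=0, E=5, F=1, G=4) → (A=3, B=0, C=6, D=0, E=8, F=0, G=4)
step 3: fire ε:  (A=3, B=0, C=6, D=0, E=8, F=0, G=4) → (A=3, B=0, C=7, D=0, E=5, F=0, G=4)

YES — reachable via ⟨β, β, ε⟩ (3 firings)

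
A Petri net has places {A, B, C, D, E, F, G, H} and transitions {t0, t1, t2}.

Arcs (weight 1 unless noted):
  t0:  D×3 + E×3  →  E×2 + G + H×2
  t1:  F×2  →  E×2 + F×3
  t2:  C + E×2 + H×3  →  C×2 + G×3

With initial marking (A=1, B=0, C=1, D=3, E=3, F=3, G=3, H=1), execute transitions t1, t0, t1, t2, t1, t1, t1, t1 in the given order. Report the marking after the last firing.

step 1: fire t1:  (A=1, B=0, C=1, D=3, E=3, F=3, G=3, H=1) → (A=1, B=0, C=1, D=3, E=5, F=4, G=3, H=1)
step 2: fire t0:  (A=1, B=0, C=1, D=3, E=5, F=4, G=3, H=1) → (A=1, B=0, C=1, D=0, E=4, F=4, G=4, H=3)
step 3: fire t1:  (A=1, B=0, C=1, D=0, E=4, F=4, G=4, H=3) → (A=1, B=0, C=1, D=0, E=6, F=5, G=4, H=3)
step 4: fire t2:  (A=1, B=0, C=1, D=0, E=6, F=5, G=4, H=3) → (A=1, B=0, C=2, D=0, E=4, F=5, G=7, H=0)
step 5: fire t1:  (A=1, B=0, C=2, D=0, E=4, F=5, G=7, H=0) → (A=1, B=0, C=2, D=0, E=6, F=6, G=7, H=0)
step 6: fire t1:  (A=1, B=0, C=2, D=0, E=6, F=6, G=7, H=0) → (A=1, B=0, C=2, D=0, E=8, F=7, G=7, H=0)
step 7: fire t1:  (A=1, B=0, C=2, D=0, E=8, F=7, G=7, H=0) → (A=1, B=0, C=2, D=0, E=10, F=8, G=7, H=0)
step 8: fire t1:  (A=1, B=0, C=2, D=0, E=10, F=8, G=7, H=0) → (A=1, B=0, C=2, D=0, E=12, F=9, G=7, H=0)

(A=1, B=0, C=2, D=0, E=12, F=9, G=7, H=0)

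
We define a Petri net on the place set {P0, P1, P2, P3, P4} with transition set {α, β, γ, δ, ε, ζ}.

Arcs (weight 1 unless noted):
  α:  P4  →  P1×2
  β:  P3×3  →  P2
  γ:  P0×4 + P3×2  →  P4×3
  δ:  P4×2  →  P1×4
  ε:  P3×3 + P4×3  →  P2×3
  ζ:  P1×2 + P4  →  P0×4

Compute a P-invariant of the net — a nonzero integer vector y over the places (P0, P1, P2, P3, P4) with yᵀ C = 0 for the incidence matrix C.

Incidence matrix C (rows=places, cols=transitions):
        α    β    γ    δ    ε    ζ
   P0   0    0   -4    0    0    4
   P1   2    0    0    4    0   -2
   P2   0    1    0    0    3    0
   P3   0   -3   -2    0   -3    0
   P4  -1    0    3   -2   -3   -1

Candidate y = [1, 1, 3, 1, 2]; check y·C column-wise:
  col α: 1·0 + 1·2 + 3·0 + 1·0 + 2·-1 = 0
  col β: 1·0 + 1·0 + 3·1 + 1·-3 + 2·0 = 0
  col γ: 1·-4 + 1·0 + 3·0 + 1·-2 + 2·3 = 0
  col δ: 1·0 + 1·4 + 3·0 + 1·0 + 2·-2 = 0
  col ε: 1·0 + 1·0 + 3·3 + 1·-3 + 2·-3 = 0
  col ζ: 1·4 + 1·-2 + 3·0 + 1·0 + 2·-1 = 0

y = (P0:1, P1:1, P2:3, P3:1, P4:2)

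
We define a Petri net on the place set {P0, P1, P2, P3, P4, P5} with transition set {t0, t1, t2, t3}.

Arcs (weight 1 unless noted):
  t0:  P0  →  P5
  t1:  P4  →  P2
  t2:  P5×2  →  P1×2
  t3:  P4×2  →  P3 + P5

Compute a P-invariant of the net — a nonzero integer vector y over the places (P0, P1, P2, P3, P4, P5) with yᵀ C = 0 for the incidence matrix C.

y = (P0:0, P1:0, P2:1, P3:2, P4:1, P5:0)

Incidence matrix C (rows=places, cols=transitions):
       t0   t1   t2   t3
   P0  -1    0    0    0
   P1   0    0    2    0
   P2   0    1    0    0
   P3   0    0    0    1
   P4   0   -1    0   -2
   P5   1    0   -2    1

Candidate y = [0, 0, 1, 2, 1, 0]; check y·C column-wise:
  col t0: 0·-1 + 1·0 + 2·0 + 1·0 + 0·1 = 0
  col t1: 1·1 + 2·0 + 1·-1 = 0
  col t2: 0·2 + 1·0 + 2·0 + 1·0 + 0·-2 = 0
  col t3: 1·0 + 2·1 + 1·-2 + 0·1 = 0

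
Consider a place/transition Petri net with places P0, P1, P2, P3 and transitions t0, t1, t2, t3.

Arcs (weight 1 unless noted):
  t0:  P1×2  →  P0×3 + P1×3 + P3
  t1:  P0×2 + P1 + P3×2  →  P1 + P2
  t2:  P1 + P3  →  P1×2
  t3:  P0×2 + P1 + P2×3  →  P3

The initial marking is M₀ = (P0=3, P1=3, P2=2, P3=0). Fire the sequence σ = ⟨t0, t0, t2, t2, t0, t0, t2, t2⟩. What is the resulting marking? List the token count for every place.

step 1: fire t0:  (P0=3, P1=3, P2=2, P3=0) → (P0=6, P1=4, P2=2, P3=1)
step 2: fire t0:  (P0=6, P1=4, P2=2, P3=1) → (P0=9, P1=5, P2=2, P3=2)
step 3: fire t2:  (P0=9, P1=5, P2=2, P3=2) → (P0=9, P1=6, P2=2, P3=1)
step 4: fire t2:  (P0=9, P1=6, P2=2, P3=1) → (P0=9, P1=7, P2=2, P3=0)
step 5: fire t0:  (P0=9, P1=7, P2=2, P3=0) → (P0=12, P1=8, P2=2, P3=1)
step 6: fire t0:  (P0=12, P1=8, P2=2, P3=1) → (P0=15, P1=9, P2=2, P3=2)
step 7: fire t2:  (P0=15, P1=9, P2=2, P3=2) → (P0=15, P1=10, P2=2, P3=1)
step 8: fire t2:  (P0=15, P1=10, P2=2, P3=1) → (P0=15, P1=11, P2=2, P3=0)

(P0=15, P1=11, P2=2, P3=0)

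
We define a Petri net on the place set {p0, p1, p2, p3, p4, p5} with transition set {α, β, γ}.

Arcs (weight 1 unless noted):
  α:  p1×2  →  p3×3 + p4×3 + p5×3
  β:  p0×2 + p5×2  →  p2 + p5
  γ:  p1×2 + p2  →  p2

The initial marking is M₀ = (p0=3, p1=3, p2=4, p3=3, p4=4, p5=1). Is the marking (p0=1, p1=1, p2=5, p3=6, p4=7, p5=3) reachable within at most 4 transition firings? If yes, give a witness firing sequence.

YES — reachable via ⟨α, β⟩ (2 firings)

step 1: fire α:  (p0=3, p1=3, p2=4, p3=3, p4=4, p5=1) → (p0=3, p1=1, p2=4, p3=6, p4=7, p5=4)
step 2: fire β:  (p0=3, p1=1, p2=4, p3=6, p4=7, p5=4) → (p0=1, p1=1, p2=5, p3=6, p4=7, p5=3)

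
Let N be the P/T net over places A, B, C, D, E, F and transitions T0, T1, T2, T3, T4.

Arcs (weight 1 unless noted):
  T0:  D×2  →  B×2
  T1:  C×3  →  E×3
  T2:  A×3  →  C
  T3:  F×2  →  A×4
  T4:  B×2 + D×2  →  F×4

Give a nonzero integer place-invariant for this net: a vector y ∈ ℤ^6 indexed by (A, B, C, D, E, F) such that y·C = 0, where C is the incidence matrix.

y = (A:1, B:2, C:3, D:2, E:3, F:2)

Incidence matrix C (rows=places, cols=transitions):
       T0   T1   T2   T3   T4
    A   0    0   -3    4    0
    B   2    0    0    0   -2
    C   0   -3    1    0    0
    D  -2    0    0    0   -2
    E   0    3    0    0    0
    F   0    0    0   -2    4

Candidate y = [1, 2, 3, 2, 3, 2]; check y·C column-wise:
  col T0: 1·0 + 2·2 + 3·0 + 2·-2 + 3·0 + 2·0 = 0
  col T1: 1·0 + 2·0 + 3·-3 + 2·0 + 3·3 + 2·0 = 0
  col T2: 1·-3 + 2·0 + 3·1 + 2·0 + 3·0 + 2·0 = 0
  col T3: 1·4 + 2·0 + 3·0 + 2·0 + 3·0 + 2·-2 = 0
  col T4: 1·0 + 2·-2 + 3·0 + 2·-2 + 3·0 + 2·4 = 0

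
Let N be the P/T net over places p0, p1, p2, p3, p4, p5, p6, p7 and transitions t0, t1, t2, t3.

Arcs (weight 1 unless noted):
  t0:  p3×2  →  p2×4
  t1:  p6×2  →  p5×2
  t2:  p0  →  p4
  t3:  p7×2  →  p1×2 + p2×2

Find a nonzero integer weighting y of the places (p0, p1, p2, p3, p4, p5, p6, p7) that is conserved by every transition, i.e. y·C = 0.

y = (p0:0, p1:1, p2:-1, p3:-2, p4:0, p5:0, p6:0, p7:0)

Incidence matrix C (rows=places, cols=transitions):
       t0   t1   t2   t3
   p0   0    0   -1    0
   p1   0    0    0    2
   p2   4    0    0    2
   p3  -2    0    0    0
   p4   0    0    1    0
   p5   0    2    0    0
   p6   0   -2    0    0
   p7   0    0    0   -2

Candidate y = [0, 1, -1, -2, 0, 0, 0, 0]; check y·C column-wise:
  col t0: 1·0 + -1·4 + -2·-2 = 0
  col t1: 1·0 + -1·0 + -2·0 + 0·2 + 0·-2 = 0
  col t2: 0·-1 + 1·0 + -1·0 + -2·0 + 0·1 = 0
  col t3: 1·2 + -1·2 + -2·0 + 0·-2 = 0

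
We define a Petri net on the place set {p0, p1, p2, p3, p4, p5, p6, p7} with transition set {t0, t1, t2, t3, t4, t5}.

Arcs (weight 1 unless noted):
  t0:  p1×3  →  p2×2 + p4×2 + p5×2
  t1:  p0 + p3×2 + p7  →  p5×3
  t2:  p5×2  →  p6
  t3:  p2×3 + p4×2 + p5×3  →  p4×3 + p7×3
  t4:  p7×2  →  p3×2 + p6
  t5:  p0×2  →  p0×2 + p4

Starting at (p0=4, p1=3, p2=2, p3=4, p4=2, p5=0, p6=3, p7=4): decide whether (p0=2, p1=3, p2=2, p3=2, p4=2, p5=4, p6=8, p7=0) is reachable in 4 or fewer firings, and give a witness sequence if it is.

depth 0: 1 marking
depth 1: 5 markings reached so far
depth 2: 16 markings reached so far
depth 3: 36 markings reached so far
depth 4: 66 markings reached so far
target is not among the 66 markings reachable within 4 steps

NO — not reachable within 4 firings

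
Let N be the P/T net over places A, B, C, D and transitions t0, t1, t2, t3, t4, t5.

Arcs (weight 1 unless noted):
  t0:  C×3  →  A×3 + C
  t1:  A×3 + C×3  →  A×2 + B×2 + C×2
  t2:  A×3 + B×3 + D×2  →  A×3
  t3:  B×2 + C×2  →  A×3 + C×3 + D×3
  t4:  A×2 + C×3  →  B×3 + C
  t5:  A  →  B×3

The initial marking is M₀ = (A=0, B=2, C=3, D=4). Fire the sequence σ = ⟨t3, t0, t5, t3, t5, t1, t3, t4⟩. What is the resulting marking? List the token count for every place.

step 1: fire t3:  (A=0, B=2, C=3, D=4) → (A=3, B=0, C=4, D=7)
step 2: fire t0:  (A=3, B=0, C=4, D=7) → (A=6, B=0, C=2, D=7)
step 3: fire t5:  (A=6, B=0, C=2, D=7) → (A=5, B=3, C=2, D=7)
step 4: fire t3:  (A=5, B=3, C=2, D=7) → (A=8, B=1, C=3, D=10)
step 5: fire t5:  (A=8, B=1, C=3, D=10) → (A=7, B=4, C=3, D=10)
step 6: fire t1:  (A=7, B=4, C=3, D=10) → (A=6, B=6, C=2, D=10)
step 7: fire t3:  (A=6, B=6, C=2, D=10) → (A=9, B=4, C=3, D=13)
step 8: fire t4:  (A=9, B=4, C=3, D=13) → (A=7, B=7, C=1, D=13)

(A=7, B=7, C=1, D=13)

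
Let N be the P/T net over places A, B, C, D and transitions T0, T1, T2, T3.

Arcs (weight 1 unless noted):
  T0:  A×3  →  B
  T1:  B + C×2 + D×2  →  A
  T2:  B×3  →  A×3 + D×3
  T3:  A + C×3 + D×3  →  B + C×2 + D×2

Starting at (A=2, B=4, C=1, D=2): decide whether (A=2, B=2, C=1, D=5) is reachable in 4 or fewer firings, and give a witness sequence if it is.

step 1: fire T2:  (A=2, B=4, C=1, D=2) → (A=5, B=1, C=1, D=5)
step 2: fire T0:  (A=5, B=1, C=1, D=5) → (A=2, B=2, C=1, D=5)

YES — reachable via ⟨T2, T0⟩ (2 firings)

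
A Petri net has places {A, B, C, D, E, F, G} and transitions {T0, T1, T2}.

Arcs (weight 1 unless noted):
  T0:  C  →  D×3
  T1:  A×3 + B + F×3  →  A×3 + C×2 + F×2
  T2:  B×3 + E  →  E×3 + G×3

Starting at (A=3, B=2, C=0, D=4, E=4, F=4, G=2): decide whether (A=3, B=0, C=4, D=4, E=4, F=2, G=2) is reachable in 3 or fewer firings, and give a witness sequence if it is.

step 1: fire T1:  (A=3, B=2, C=0, D=4, E=4, F=4, G=2) → (A=3, B=1, C=2, D=4, E=4, F=3, G=2)
step 2: fire T1:  (A=3, B=1, C=2, D=4, E=4, F=3, G=2) → (A=3, B=0, C=4, D=4, E=4, F=2, G=2)

YES — reachable via ⟨T1, T1⟩ (2 firings)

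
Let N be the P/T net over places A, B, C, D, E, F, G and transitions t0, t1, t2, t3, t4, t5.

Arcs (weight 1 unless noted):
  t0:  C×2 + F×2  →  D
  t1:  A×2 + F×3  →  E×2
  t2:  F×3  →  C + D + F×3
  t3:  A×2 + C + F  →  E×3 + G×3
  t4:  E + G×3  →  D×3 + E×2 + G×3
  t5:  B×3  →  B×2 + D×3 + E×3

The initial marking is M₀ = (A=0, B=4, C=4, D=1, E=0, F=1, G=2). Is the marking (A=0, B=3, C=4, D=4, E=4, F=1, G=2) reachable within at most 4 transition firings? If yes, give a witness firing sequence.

depth 0: 1 marking
depth 1: 2 markings reached so far
depth 2: 3 markings reached so far
depth 3: 3 markings reached so far
(frontier empty at depth 3; search complete)
target is not among the 3 markings reachable within 4 steps

NO — not reachable within 4 firings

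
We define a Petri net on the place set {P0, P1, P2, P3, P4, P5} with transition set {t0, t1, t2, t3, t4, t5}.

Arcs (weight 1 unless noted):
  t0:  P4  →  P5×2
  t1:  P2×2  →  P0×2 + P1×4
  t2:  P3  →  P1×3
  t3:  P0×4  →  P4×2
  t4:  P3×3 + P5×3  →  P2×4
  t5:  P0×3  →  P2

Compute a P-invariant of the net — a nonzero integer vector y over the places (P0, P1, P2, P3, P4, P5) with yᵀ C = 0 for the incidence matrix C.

Incidence matrix C (rows=places, cols=transitions):
       t0   t1   t2   t3   t4   t5
   P0   0    2    0   -4    0   -3
   P1   0    4    3    0    0    0
   P2   0   -2    0    0    4    1
   P3   0    0   -1    0   -3    0
   P4  -1    0    0    2    0    0
   P5   2    0    0    0   -3    0

Candidate y = [1, 1, 3, 3, 2, 1]; check y·C column-wise:
  col t0: 1·0 + 1·0 + 3·0 + 3·0 + 2·-1 + 1·2 = 0
  col t1: 1·2 + 1·4 + 3·-2 + 3·0 + 2·0 + 1·0 = 0
  col t2: 1·0 + 1·3 + 3·0 + 3·-1 + 2·0 + 1·0 = 0
  col t3: 1·-4 + 1·0 + 3·0 + 3·0 + 2·2 + 1·0 = 0
  col t4: 1·0 + 1·0 + 3·4 + 3·-3 + 2·0 + 1·-3 = 0
  col t5: 1·-3 + 1·0 + 3·1 + 3·0 + 2·0 + 1·0 = 0

y = (P0:1, P1:1, P2:3, P3:3, P4:2, P5:1)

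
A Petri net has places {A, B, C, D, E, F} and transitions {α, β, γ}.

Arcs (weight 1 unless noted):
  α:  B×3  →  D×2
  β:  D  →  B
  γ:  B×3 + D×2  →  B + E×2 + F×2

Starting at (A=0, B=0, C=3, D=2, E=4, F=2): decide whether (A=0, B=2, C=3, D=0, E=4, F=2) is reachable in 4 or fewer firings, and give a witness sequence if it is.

step 1: fire β:  (A=0, B=0, C=3, D=2, E=4, F=2) → (A=0, B=1, C=3, D=1, E=4, F=2)
step 2: fire β:  (A=0, B=1, C=3, D=1, E=4, F=2) → (A=0, B=2, C=3, D=0, E=4, F=2)

YES — reachable via ⟨β, β⟩ (2 firings)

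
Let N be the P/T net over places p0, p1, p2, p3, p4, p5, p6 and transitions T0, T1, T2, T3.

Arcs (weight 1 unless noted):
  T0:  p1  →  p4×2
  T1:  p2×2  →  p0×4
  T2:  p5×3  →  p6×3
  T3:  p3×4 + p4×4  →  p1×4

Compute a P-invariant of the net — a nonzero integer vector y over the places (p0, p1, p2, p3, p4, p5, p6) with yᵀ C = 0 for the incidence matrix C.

Incidence matrix C (rows=places, cols=transitions):
       T0   T1   T2   T3
   p0   0    4    0    0
   p1  -1    0    0    4
   p2   0   -2    0    0
   p3   0    0    0   -4
   p4   2    0    0   -4
   p5   0    0   -3    0
   p6   0    0    3    0

Candidate y = [1, 0, 2, 0, 0, 0, 0]; check y·C column-wise:
  col T0: 1·0 + 0·-1 + 2·0 + 0·2 = 0
  col T1: 1·4 + 2·-2 = 0
  col T2: 1·0 + 2·0 + 0·-3 + 0·3 = 0
  col T3: 1·0 + 0·4 + 2·0 + 0·-4 + 0·-4 = 0

y = (p0:1, p1:0, p2:2, p3:0, p4:0, p5:0, p6:0)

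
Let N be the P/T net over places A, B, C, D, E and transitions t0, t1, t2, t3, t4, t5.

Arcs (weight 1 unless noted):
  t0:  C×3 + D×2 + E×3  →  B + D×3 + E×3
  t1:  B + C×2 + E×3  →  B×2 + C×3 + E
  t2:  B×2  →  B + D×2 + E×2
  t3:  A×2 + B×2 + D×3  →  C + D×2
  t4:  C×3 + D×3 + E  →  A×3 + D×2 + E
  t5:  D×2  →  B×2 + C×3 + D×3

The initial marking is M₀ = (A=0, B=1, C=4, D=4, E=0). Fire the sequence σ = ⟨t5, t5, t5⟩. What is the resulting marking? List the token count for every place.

step 1: fire t5:  (A=0, B=1, C=4, D=4, E=0) → (A=0, B=3, C=7, D=5, E=0)
step 2: fire t5:  (A=0, B=3, C=7, D=5, E=0) → (A=0, B=5, C=10, D=6, E=0)
step 3: fire t5:  (A=0, B=5, C=10, D=6, E=0) → (A=0, B=7, C=13, D=7, E=0)

(A=0, B=7, C=13, D=7, E=0)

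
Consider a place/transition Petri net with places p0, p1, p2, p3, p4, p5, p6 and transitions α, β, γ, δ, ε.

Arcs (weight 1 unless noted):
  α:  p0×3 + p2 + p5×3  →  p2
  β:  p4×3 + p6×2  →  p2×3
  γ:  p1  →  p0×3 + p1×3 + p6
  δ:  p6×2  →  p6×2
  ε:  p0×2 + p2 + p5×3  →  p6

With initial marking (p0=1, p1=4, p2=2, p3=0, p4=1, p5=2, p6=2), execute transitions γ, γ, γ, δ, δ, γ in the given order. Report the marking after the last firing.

step 1: fire γ:  (p0=1, p1=4, p2=2, p3=0, p4=1, p5=2, p6=2) → (p0=4, p1=6, p2=2, p3=0, p4=1, p5=2, p6=3)
step 2: fire γ:  (p0=4, p1=6, p2=2, p3=0, p4=1, p5=2, p6=3) → (p0=7, p1=8, p2=2, p3=0, p4=1, p5=2, p6=4)
step 3: fire γ:  (p0=7, p1=8, p2=2, p3=0, p4=1, p5=2, p6=4) → (p0=10, p1=10, p2=2, p3=0, p4=1, p5=2, p6=5)
step 4: fire δ:  (p0=10, p1=10, p2=2, p3=0, p4=1, p5=2, p6=5) → (p0=10, p1=10, p2=2, p3=0, p4=1, p5=2, p6=5)
step 5: fire δ:  (p0=10, p1=10, p2=2, p3=0, p4=1, p5=2, p6=5) → (p0=10, p1=10, p2=2, p3=0, p4=1, p5=2, p6=5)
step 6: fire γ:  (p0=10, p1=10, p2=2, p3=0, p4=1, p5=2, p6=5) → (p0=13, p1=12, p2=2, p3=0, p4=1, p5=2, p6=6)

(p0=13, p1=12, p2=2, p3=0, p4=1, p5=2, p6=6)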